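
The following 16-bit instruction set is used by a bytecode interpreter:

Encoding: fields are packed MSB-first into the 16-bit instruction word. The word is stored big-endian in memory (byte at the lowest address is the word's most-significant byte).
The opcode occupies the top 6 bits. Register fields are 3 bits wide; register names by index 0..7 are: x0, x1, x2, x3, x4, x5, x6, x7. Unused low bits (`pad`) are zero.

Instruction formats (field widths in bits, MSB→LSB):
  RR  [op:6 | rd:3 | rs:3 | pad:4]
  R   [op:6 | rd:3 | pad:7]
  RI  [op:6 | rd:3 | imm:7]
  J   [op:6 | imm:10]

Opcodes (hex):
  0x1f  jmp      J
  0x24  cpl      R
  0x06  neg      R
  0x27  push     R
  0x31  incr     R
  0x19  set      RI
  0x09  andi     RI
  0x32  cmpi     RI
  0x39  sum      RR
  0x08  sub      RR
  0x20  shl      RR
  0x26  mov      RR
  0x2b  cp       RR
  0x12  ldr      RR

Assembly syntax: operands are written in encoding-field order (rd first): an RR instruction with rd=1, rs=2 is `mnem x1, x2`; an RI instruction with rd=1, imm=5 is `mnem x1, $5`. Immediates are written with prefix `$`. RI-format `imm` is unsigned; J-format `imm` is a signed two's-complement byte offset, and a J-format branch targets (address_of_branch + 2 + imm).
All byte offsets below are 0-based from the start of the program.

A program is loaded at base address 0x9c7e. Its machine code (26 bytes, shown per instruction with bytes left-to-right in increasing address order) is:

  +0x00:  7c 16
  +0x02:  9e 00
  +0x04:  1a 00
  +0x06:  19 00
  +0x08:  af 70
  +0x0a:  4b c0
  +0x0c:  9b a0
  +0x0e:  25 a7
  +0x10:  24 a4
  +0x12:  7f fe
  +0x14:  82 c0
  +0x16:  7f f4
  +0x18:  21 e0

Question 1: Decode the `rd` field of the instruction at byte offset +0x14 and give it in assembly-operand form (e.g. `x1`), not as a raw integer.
[14] 82 c0 → 0x82c0
  opcode bits[15:10]=0x20: shl/RR
  rd@[9:7]=0x5 ⇒ x5
  rs@[6:4]=0x4 ⇒ x4

x5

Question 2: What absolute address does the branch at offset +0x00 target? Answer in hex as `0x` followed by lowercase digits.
0x9c96

@+00  big-endian(7c 16) = 0x7c16
  top 6b → 0x1f → jmp [J]
  imm@[9:0]=0x16 ⇒ $22
  target = base 0x9c7e + off 0x00 + 2 + imm 22 = 0x9c96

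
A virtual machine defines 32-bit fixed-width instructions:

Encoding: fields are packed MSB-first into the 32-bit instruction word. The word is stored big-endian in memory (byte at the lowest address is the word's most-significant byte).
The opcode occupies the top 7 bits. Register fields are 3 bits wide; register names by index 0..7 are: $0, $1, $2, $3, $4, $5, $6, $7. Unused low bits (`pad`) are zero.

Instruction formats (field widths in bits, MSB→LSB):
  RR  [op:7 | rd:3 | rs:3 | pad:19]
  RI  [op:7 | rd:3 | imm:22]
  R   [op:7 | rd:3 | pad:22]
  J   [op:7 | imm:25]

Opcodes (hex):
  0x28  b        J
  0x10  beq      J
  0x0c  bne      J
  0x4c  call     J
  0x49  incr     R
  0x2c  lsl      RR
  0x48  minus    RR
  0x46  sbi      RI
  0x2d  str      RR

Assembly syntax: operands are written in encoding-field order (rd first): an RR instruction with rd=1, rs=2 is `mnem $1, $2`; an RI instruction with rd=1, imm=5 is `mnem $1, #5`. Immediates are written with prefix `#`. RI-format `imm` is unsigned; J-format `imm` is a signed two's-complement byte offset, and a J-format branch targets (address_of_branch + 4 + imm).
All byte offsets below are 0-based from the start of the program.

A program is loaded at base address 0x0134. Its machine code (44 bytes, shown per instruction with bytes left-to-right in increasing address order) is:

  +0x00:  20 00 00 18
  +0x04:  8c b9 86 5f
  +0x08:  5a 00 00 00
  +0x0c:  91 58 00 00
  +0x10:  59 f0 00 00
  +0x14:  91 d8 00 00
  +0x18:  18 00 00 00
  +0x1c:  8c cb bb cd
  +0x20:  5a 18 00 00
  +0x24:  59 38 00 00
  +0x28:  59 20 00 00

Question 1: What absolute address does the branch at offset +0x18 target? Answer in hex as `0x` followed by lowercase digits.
0x0150

[18] 18 00 00 00 → 0x18000000
  opcode bits[31:25]=0xc: bne/J
  imm: (w>>0)&0x1ffffff=0x0 → #0
  target = base 0x0134 + off 0x18 + 4 + imm 0 = 0x0150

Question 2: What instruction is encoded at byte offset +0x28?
lsl $4, $4

off 0x28: read 59 20 00 00 as big → 0x59200000
  op=0x59200000>>25=0x2c ⇒ lsl (RR)
  rd@[24:22]=0x4 ⇒ $4
  rs@[21:19]=0x4 ⇒ $4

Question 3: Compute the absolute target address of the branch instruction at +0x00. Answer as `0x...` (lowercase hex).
@+00  big-endian(20 00 00 18) = 0x20000018
  top 7b → 0x10 → beq [J]
  imm: (w>>0)&0x1ffffff=0x18 → #24
  target = base 0x0134 + off 0x00 + 4 + imm 24 = 0x0150

0x0150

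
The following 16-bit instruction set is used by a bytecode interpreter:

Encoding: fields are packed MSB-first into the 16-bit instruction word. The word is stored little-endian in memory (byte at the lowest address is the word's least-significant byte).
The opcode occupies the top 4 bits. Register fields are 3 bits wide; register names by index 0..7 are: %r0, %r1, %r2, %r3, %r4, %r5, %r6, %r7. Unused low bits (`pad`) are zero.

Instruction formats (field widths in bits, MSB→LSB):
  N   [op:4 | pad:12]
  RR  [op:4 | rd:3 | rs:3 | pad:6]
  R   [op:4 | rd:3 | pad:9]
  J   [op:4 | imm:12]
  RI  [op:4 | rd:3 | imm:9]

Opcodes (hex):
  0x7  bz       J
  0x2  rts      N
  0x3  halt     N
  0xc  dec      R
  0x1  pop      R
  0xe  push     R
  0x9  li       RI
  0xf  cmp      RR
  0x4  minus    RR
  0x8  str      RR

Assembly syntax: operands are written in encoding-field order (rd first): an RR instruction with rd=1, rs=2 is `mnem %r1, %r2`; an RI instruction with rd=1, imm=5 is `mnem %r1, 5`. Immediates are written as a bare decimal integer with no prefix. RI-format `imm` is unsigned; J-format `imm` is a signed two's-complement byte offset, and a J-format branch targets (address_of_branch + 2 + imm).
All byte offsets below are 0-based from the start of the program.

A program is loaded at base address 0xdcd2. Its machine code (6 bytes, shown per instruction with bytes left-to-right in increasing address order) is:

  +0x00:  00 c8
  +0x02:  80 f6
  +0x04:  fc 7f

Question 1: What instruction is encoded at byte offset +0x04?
bz -4

[04] fc 7f → 0x7ffc
  op=0x7ffc>>12=0x7 ⇒ bz (J)
  [11:0] imm=4092 (s12→-4) = -4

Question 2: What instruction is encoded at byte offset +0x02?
+0x02: 80 f6 ⇒ word 0xf680 (little)
  opcode bits[15:12]=0xf: cmp/RR
  [11:9] rd=3 = %r3
  [8:6] rs=2 = %r2

cmp %r3, %r2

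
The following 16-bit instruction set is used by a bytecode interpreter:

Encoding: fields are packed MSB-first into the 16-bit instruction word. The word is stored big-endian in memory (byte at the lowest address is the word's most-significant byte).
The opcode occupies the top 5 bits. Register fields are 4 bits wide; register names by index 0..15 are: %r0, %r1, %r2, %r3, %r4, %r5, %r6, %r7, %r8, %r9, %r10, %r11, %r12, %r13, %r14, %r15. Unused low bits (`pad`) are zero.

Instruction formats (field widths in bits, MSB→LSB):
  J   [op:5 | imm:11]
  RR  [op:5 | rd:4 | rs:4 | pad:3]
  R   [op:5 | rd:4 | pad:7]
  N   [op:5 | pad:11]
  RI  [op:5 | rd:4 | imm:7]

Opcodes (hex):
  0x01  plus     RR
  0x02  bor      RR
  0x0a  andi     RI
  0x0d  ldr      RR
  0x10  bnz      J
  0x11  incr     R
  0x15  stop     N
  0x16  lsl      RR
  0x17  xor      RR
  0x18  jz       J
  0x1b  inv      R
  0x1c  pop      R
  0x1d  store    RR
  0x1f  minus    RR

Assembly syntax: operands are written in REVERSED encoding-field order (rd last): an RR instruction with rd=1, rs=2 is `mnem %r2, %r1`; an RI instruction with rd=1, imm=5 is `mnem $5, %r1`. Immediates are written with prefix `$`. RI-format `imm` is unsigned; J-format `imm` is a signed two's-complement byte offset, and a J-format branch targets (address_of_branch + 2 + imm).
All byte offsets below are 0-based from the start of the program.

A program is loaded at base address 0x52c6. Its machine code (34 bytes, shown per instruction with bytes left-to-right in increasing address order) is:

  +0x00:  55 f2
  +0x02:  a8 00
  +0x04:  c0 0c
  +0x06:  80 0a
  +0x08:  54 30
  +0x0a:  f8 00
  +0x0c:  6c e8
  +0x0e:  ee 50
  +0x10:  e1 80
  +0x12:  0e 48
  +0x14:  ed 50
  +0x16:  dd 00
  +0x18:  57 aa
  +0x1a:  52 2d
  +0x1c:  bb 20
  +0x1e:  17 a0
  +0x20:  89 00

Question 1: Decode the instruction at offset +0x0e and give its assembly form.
@+0e  big-endian(ee 50) = 0xee50
  opcode bits[15:11]=0x1d: store/RR
  rd@[10:7]=0xc ⇒ %r12
  rs@[6:3]=0xa ⇒ %r10

store %r10, %r12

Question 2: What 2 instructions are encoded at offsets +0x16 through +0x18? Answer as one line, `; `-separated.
inv %r10; andi $42, %r15

off 0x16: read dd 00 as big → 0xdd00
  op=0xdd00>>11=0x1b ⇒ inv (R)
  rd@[10:7]=0xa ⇒ %r10
off 0x18: read 57 aa as big → 0x57aa
  op=0x57aa>>11=0xa ⇒ andi (RI)
  rd@[10:7]=0xf ⇒ %r15
  imm@[6:0]=0x2a ⇒ $42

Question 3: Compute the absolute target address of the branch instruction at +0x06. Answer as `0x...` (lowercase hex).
+0x06: 80 0a ⇒ word 0x800a (big)
  opcode bits[15:11]=0x10: bnz/J
  [10:0] imm=10 = $10
  target = base 0x52c6 + off 0x06 + 2 + imm 10 = 0x52d8

0x52d8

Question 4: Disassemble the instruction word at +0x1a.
off 0x1a: read 52 2d as big → 0x522d
  opcode bits[15:11]=0xa: andi/RI
  [10:7] rd=4 = %r4
  [6:0] imm=45 = $45

andi $45, %r4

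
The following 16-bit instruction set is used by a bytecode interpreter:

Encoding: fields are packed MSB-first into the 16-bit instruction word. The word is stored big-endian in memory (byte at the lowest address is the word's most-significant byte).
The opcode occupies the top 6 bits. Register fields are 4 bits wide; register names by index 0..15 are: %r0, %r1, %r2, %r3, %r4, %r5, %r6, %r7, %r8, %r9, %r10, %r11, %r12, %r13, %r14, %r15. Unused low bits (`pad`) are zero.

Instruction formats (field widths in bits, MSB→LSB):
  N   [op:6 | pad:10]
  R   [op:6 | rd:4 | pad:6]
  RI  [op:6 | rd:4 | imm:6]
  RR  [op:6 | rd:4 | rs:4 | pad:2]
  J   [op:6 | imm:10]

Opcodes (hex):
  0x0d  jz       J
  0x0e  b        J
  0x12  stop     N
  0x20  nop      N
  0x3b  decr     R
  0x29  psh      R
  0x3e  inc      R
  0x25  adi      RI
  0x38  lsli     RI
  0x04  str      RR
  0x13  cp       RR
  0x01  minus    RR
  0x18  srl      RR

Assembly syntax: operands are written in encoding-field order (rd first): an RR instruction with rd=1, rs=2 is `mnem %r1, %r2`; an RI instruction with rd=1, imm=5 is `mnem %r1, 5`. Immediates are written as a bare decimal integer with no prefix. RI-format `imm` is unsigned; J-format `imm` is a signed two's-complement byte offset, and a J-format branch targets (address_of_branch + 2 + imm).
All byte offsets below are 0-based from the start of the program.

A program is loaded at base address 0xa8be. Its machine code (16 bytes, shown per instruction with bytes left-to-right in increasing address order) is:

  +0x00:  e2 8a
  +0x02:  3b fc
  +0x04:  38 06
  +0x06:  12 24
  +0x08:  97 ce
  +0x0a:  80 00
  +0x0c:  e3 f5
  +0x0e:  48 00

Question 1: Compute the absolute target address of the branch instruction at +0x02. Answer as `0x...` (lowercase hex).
0xa8be

off 0x02: read 3b fc as big → 0x3bfc
  top 6b → 0xe → b [J]
  imm@[9:0]=0x3fc (s10→-4) ⇒ -4
  target = base 0xa8be + off 0x02 + 2 + imm -4 = 0xa8be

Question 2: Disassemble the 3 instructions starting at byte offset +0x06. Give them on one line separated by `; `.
[06] 12 24 → 0x1224
  op=0x1224>>10=0x4 ⇒ str (RR)
  rd: (w>>6)&0xf=0x8 → %r8
  rs: (w>>2)&0xf=0x9 → %r9
[08] 97 ce → 0x97ce
  op=0x97ce>>10=0x25 ⇒ adi (RI)
  rd: (w>>6)&0xf=0xf → %r15
  imm: (w>>0)&0x3f=0xe → 14
[0a] 80 00 → 0x8000
  op=0x8000>>10=0x20 ⇒ nop (N)

str %r8, %r9; adi %r15, 14; nop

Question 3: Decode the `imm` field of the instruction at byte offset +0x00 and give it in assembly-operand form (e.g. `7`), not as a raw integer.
10

[00] e2 8a → 0xe28a
  top 6b → 0x38 → lsli [RI]
  [9:6] rd=10 = %r10
  [5:0] imm=10 = 10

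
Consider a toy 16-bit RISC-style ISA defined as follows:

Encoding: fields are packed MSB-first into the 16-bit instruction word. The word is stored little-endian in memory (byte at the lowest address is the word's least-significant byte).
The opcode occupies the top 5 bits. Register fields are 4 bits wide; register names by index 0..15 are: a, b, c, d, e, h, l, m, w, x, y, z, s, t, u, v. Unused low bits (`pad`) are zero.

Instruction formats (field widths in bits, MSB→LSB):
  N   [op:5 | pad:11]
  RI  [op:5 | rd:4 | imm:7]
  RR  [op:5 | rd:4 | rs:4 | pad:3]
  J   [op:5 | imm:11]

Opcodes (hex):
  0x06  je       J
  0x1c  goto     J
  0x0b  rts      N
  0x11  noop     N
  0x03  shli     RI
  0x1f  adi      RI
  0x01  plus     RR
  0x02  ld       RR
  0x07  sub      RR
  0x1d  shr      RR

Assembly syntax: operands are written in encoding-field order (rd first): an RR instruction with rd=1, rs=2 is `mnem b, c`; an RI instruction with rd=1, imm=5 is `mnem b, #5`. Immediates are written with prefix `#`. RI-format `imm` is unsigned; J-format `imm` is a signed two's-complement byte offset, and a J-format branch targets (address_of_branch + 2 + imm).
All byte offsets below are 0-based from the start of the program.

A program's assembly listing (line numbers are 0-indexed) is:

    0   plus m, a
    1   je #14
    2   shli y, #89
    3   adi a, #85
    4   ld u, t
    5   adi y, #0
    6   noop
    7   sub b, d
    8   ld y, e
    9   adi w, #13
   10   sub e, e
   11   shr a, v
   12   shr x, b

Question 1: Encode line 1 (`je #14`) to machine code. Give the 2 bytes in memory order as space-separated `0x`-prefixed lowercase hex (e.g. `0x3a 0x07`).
line 1 (je): pack op=0x6:5|imm=14:11 = 0x300e; little→ 0e 30

0x0e 0x30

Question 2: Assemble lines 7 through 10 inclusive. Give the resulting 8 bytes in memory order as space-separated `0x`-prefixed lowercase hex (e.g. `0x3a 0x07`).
7. sub fields op=0x7:5|rd=1:4|rs=3:4|pad=0:3 → word 3898h → 98 38
8. ld fields op=0x2:5|rd=10:4|rs=4:4|pad=0:3 → word 1520h → 20 15
9. adi fields op=0x1f:5|rd=8:4|imm=13:7 → word fc0dh → 0d fc
10. sub fields op=0x7:5|rd=4:4|rs=4:4|pad=0:3 → word 3a20h → 20 3a

0x98 0x38 0x20 0x15 0x0d 0xfc 0x20 0x3a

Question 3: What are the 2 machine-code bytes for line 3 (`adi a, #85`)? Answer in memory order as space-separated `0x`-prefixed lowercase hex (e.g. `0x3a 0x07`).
L3: adi op=0x1f:5|rd=0:4|imm=85:7 ⇒ 0xf855 ⇒ little 55 f8

0x55 0xf8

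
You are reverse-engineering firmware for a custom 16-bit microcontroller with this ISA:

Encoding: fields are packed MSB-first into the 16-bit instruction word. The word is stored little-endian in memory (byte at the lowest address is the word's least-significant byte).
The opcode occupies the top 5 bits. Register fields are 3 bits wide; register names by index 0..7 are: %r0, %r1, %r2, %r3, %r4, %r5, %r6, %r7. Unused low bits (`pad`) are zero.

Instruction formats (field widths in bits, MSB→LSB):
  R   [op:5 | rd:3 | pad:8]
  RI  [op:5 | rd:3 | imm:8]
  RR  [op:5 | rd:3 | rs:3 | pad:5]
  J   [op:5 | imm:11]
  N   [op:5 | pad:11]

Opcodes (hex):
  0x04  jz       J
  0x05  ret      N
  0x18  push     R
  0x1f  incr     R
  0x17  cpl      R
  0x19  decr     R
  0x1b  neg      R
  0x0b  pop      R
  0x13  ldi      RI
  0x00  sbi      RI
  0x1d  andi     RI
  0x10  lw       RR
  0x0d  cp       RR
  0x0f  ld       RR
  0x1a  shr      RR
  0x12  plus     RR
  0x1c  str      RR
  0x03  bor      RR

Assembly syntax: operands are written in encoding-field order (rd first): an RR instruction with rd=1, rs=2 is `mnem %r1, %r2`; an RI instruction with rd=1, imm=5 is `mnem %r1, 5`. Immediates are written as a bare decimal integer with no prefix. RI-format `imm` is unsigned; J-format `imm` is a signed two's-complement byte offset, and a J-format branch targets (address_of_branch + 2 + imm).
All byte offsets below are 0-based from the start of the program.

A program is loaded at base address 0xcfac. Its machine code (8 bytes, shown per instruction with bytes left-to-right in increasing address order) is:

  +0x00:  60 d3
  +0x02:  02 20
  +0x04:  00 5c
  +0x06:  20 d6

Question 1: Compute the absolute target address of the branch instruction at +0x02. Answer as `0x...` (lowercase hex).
0xcfb2

+0x02: 02 20 ⇒ word 0x2002 (little)
  top 5b → 0x4 → jz [J]
  imm: (w>>0)&0x7ff=0x2 → 2
  target = base 0xcfac + off 0x02 + 2 + imm 2 = 0xcfb2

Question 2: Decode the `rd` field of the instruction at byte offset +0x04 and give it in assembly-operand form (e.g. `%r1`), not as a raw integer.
%r4

[04] 00 5c → 0x5c00
  op=0x5c00>>11=0xb ⇒ pop (R)
  rd@[10:8]=0x4 ⇒ %r4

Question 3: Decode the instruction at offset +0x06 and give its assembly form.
shr %r6, %r1

off 0x06: read 20 d6 as little → 0xd620
  op=0xd620>>11=0x1a ⇒ shr (RR)
  rd@[10:8]=0x6 ⇒ %r6
  rs@[7:5]=0x1 ⇒ %r1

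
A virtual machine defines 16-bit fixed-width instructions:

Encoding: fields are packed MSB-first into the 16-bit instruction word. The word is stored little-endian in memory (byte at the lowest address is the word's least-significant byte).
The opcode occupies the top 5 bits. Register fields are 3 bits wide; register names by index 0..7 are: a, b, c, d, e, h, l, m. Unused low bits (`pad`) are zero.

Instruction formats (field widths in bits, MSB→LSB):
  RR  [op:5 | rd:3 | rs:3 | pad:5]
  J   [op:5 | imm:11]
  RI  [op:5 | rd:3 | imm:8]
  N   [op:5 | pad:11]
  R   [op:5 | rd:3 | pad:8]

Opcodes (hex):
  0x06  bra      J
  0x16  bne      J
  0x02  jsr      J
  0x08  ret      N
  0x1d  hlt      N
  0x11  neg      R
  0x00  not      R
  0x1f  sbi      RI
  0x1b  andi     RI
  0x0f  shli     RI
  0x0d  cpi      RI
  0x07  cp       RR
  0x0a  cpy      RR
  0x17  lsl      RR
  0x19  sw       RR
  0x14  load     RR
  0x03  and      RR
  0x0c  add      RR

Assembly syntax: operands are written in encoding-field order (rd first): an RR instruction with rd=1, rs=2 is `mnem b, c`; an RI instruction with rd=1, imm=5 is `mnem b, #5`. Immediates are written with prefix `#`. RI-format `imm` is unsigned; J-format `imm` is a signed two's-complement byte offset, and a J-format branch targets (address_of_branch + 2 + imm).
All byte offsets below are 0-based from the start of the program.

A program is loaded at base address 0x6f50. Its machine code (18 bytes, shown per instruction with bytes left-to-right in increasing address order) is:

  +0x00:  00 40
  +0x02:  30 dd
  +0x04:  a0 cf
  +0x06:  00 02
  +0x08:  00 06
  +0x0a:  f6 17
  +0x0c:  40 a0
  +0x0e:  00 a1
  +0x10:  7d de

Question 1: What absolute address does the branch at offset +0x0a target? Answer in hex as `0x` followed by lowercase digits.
0x6f52

[0a] f6 17 → 0x17f6
  opcode bits[15:11]=0x2: jsr/J
  imm@[10:0]=0x7f6 (s11→-10) ⇒ #-10
  target = base 0x6f50 + off 0x0a + 2 + imm -10 = 0x6f52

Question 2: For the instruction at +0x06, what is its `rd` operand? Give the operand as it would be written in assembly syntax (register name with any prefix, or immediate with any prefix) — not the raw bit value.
c

off 0x06: read 00 02 as little → 0x0200
  opcode bits[15:11]=0x0: not/R
  [10:8] rd=2 = c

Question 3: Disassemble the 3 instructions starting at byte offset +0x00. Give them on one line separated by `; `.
off 0x00: read 00 40 as little → 0x4000
  op=0x4000>>11=0x8 ⇒ ret (N)
off 0x02: read 30 dd as little → 0xdd30
  op=0xdd30>>11=0x1b ⇒ andi (RI)
  rd@[10:8]=0x5 ⇒ h
  imm@[7:0]=0x30 ⇒ #48
off 0x04: read a0 cf as little → 0xcfa0
  op=0xcfa0>>11=0x19 ⇒ sw (RR)
  rd@[10:8]=0x7 ⇒ m
  rs@[7:5]=0x5 ⇒ h

ret; andi h, #48; sw m, h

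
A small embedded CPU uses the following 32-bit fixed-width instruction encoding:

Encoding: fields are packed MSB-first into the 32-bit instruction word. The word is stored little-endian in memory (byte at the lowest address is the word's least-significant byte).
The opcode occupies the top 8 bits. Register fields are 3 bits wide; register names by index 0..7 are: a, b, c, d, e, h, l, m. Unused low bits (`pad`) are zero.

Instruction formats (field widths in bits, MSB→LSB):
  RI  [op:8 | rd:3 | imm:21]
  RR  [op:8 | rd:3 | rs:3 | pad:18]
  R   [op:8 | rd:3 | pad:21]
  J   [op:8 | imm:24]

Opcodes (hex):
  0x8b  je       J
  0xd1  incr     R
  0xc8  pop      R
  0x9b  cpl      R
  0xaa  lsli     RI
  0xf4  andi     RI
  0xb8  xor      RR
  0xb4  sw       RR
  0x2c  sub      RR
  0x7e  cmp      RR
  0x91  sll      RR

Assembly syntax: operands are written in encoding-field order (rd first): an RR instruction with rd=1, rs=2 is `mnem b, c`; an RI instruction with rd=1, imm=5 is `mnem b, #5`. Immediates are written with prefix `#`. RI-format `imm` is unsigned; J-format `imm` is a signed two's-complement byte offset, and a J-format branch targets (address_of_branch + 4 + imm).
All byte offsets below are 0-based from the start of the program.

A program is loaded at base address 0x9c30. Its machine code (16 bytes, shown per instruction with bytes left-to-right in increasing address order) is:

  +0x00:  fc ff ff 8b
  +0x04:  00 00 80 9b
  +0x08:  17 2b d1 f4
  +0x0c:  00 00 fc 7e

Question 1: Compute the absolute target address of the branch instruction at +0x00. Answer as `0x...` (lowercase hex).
+0x00: fc ff ff 8b ⇒ word 0x8bfffffc (little)
  top 8b → 0x8b → je [J]
  [23:0] imm=16777212 (s24→-4) = #-4
  target = base 0x9c30 + off 0x00 + 4 + imm -4 = 0x9c30

0x9c30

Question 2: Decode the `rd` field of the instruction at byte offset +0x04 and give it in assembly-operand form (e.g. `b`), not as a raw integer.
e

[04] 00 00 80 9b → 0x9b800000
  opcode bits[31:24]=0x9b: cpl/R
  rd: (w>>21)&0x7=0x4 → e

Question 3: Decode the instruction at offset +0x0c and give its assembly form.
[0c] 00 00 fc 7e → 0x7efc0000
  top 8b → 0x7e → cmp [RR]
  [23:21] rd=7 = m
  [20:18] rs=7 = m

cmp m, m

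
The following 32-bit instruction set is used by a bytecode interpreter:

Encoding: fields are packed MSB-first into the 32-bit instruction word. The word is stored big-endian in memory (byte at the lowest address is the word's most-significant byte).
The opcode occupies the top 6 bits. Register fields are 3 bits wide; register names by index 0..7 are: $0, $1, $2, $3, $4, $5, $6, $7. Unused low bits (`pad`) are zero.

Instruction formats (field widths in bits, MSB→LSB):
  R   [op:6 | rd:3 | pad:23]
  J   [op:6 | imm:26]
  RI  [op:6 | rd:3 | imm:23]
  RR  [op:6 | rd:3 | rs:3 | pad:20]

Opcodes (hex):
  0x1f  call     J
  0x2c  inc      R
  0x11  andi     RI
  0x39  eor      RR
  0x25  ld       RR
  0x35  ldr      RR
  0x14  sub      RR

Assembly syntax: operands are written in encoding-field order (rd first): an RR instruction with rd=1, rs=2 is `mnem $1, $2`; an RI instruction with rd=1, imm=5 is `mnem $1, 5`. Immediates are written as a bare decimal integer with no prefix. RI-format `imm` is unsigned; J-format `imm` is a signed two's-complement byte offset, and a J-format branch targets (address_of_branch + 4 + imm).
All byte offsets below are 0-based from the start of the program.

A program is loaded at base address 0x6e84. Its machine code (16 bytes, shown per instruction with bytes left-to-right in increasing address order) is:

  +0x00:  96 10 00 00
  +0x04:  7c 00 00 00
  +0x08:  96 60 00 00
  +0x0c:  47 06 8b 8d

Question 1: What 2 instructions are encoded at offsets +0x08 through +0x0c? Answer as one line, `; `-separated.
ld $4, $6; andi $6, 428941

off 0x08: read 96 60 00 00 as big → 0x96600000
  top 6b → 0x25 → ld [RR]
  [25:23] rd=4 = $4
  [22:20] rs=6 = $6
off 0x0c: read 47 06 8b 8d as big → 0x47068b8d
  top 6b → 0x11 → andi [RI]
  [25:23] rd=6 = $6
  [22:0] imm=428941 = 428941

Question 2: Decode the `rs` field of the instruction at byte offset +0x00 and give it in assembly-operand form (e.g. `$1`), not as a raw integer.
$1

@+00  big-endian(96 10 00 00) = 0x96100000
  op=0x96100000>>26=0x25 ⇒ ld (RR)
  rd@[25:23]=0x4 ⇒ $4
  rs@[22:20]=0x1 ⇒ $1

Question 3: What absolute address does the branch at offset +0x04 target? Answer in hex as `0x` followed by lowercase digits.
0x6e8c

off 0x04: read 7c 00 00 00 as big → 0x7c000000
  opcode bits[31:26]=0x1f: call/J
  imm@[25:0]=0x0 ⇒ 0
  target = base 0x6e84 + off 0x04 + 4 + imm 0 = 0x6e8c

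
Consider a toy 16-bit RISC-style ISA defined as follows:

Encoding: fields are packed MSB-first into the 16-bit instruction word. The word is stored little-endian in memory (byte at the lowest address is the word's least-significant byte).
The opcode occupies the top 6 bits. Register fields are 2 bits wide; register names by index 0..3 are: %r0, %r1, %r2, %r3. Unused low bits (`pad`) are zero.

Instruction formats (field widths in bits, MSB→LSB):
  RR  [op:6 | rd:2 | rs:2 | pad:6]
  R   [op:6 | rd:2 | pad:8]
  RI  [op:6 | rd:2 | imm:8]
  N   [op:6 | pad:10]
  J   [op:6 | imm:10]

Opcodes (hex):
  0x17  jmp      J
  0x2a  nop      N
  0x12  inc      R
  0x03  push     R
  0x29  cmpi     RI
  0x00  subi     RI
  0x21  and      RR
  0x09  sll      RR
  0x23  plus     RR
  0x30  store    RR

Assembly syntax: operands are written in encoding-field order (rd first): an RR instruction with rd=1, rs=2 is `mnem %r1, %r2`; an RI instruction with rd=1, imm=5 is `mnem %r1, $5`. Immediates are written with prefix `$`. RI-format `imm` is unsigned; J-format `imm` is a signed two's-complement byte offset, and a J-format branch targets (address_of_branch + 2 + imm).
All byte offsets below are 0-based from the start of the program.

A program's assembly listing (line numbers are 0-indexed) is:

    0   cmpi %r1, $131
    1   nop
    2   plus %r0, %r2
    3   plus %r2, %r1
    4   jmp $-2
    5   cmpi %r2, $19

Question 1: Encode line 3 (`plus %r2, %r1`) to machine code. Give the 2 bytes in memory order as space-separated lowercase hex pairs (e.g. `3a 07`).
40 8e

line 3 (plus): pack op=0x23:6|rd=2:2|rs=1:2|pad=0:6 = 0x8e40; little→ 40 8e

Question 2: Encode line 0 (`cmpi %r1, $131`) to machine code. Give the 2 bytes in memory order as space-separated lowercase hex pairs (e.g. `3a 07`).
83 a5

0. cmpi fields op=0x29:6|rd=1:2|imm=131:8 → word a583h → 83 a5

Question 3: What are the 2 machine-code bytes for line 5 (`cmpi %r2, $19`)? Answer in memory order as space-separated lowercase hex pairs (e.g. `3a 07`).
13 a6

L5: cmpi op=0x29:6|rd=2:2|imm=19:8 ⇒ 0xa613 ⇒ little 13 a6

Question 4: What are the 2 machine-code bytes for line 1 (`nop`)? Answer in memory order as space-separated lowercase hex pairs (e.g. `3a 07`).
00 a8

line 1 (nop): pack op=0x2a:6|pad=0:10 = 0xa800; little→ 00 a8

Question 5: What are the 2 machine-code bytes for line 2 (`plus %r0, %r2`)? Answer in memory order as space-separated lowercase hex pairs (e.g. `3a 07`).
line 2 (plus): pack op=0x23:6|rd=0:2|rs=2:2|pad=0:6 = 0x8c80; little→ 80 8c

80 8c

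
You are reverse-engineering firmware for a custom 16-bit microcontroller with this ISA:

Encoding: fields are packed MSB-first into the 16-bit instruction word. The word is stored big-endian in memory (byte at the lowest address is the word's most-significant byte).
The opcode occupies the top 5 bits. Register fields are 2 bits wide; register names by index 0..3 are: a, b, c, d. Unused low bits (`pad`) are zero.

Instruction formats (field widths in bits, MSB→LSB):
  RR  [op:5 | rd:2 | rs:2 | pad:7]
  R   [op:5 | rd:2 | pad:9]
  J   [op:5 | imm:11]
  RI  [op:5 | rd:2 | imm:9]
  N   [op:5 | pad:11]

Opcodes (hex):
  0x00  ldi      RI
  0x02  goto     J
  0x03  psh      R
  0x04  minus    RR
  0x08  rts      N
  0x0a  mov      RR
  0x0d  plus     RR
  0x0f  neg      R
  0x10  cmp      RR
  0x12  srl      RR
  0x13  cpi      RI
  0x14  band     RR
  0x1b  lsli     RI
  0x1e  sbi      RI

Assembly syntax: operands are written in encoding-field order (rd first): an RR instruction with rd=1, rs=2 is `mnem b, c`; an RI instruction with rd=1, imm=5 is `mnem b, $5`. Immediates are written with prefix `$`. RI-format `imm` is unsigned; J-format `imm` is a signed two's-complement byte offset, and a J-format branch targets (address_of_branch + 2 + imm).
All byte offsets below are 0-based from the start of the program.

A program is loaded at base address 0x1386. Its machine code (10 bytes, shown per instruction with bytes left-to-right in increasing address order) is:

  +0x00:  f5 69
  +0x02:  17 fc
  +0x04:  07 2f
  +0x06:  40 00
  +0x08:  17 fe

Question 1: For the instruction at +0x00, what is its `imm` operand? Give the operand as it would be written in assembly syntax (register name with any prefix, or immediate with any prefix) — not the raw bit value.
$361

+0x00: f5 69 ⇒ word 0xf569 (big)
  opcode bits[15:11]=0x1e: sbi/RI
  rd: (w>>9)&0x3=0x2 → c
  imm: (w>>0)&0x1ff=0x169 → $361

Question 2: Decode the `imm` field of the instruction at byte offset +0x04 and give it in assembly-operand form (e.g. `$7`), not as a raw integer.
[04] 07 2f → 0x072f
  top 5b → 0x0 → ldi [RI]
  rd: (w>>9)&0x3=0x3 → d
  imm: (w>>0)&0x1ff=0x12f → $303

$303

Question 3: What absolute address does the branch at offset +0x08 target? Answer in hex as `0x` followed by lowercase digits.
[08] 17 fe → 0x17fe
  opcode bits[15:11]=0x2: goto/J
  [10:0] imm=2046 (s11→-2) = $-2
  target = base 0x1386 + off 0x08 + 2 + imm -2 = 0x138e

0x138e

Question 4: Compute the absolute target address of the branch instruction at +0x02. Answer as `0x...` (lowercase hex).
0x1386

+0x02: 17 fc ⇒ word 0x17fc (big)
  top 5b → 0x2 → goto [J]
  imm: (w>>0)&0x7ff=0x7fc (s11→-4) → $-4
  target = base 0x1386 + off 0x02 + 2 + imm -4 = 0x1386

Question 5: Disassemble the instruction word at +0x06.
+0x06: 40 00 ⇒ word 0x4000 (big)
  top 5b → 0x8 → rts [N]

rts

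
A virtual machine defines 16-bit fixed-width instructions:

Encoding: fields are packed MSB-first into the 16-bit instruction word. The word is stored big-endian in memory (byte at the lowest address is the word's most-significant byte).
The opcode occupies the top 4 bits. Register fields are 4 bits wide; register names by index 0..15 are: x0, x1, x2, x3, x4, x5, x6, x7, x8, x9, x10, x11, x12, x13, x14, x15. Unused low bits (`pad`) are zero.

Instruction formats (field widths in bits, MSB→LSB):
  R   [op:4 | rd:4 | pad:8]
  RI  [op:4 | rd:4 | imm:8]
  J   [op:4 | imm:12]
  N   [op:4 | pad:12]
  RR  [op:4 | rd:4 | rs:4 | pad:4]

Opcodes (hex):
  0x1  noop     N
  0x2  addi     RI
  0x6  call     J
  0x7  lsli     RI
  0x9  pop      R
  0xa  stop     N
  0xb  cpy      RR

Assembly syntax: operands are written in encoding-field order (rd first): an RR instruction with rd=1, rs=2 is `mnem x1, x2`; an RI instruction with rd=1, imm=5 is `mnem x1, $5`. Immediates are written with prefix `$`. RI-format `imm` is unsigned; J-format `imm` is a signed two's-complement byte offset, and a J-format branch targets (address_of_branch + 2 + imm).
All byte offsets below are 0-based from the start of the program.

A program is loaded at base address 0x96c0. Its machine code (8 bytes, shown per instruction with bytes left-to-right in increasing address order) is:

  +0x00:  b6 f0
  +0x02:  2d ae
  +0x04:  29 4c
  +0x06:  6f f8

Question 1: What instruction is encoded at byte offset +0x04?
addi x9, $76

@+04  big-endian(29 4c) = 0x294c
  opcode bits[15:12]=0x2: addi/RI
  rd@[11:8]=0x9 ⇒ x9
  imm@[7:0]=0x4c ⇒ $76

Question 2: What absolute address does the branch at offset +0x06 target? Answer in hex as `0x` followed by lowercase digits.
@+06  big-endian(6f f8) = 0x6ff8
  top 4b → 0x6 → call [J]
  [11:0] imm=4088 (s12→-8) = $-8
  target = base 0x96c0 + off 0x06 + 2 + imm -8 = 0x96c0

0x96c0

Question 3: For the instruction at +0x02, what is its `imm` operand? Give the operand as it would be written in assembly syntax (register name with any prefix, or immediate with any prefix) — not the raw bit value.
$174

[02] 2d ae → 0x2dae
  opcode bits[15:12]=0x2: addi/RI
  [11:8] rd=13 = x13
  [7:0] imm=174 = $174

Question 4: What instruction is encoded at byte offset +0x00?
+0x00: b6 f0 ⇒ word 0xb6f0 (big)
  opcode bits[15:12]=0xb: cpy/RR
  rd@[11:8]=0x6 ⇒ x6
  rs@[7:4]=0xf ⇒ x15

cpy x6, x15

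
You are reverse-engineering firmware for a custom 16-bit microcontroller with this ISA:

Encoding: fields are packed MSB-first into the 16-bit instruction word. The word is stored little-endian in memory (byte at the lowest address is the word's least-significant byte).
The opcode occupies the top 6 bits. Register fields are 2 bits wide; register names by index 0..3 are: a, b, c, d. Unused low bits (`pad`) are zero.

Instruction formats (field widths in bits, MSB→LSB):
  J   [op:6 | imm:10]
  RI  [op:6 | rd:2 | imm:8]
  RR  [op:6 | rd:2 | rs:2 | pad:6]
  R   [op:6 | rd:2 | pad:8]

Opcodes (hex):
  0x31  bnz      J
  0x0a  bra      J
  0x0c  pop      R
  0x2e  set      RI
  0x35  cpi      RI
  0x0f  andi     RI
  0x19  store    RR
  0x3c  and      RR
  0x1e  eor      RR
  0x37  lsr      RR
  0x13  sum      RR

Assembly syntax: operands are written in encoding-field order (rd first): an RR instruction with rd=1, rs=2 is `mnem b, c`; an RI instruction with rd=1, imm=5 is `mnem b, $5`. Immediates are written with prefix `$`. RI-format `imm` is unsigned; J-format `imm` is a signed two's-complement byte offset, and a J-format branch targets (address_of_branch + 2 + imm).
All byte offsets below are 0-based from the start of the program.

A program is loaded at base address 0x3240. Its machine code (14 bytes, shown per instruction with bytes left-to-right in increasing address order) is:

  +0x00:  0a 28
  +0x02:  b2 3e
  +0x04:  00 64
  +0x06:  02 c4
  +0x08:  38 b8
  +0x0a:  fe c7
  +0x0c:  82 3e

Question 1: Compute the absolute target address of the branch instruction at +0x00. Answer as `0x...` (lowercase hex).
[00] 0a 28 → 0x280a
  opcode bits[15:10]=0xa: bra/J
  imm: (w>>0)&0x3ff=0xa → $10
  target = base 0x3240 + off 0x00 + 2 + imm 10 = 0x324c

0x324c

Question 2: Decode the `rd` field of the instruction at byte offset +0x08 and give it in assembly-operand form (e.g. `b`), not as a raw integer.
a

+0x08: 38 b8 ⇒ word 0xb838 (little)
  op=0xb838>>10=0x2e ⇒ set (RI)
  [9:8] rd=0 = a
  [7:0] imm=56 = $56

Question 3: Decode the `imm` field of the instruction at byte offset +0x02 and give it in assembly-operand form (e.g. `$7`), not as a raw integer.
off 0x02: read b2 3e as little → 0x3eb2
  top 6b → 0xf → andi [RI]
  [9:8] rd=2 = c
  [7:0] imm=178 = $178

$178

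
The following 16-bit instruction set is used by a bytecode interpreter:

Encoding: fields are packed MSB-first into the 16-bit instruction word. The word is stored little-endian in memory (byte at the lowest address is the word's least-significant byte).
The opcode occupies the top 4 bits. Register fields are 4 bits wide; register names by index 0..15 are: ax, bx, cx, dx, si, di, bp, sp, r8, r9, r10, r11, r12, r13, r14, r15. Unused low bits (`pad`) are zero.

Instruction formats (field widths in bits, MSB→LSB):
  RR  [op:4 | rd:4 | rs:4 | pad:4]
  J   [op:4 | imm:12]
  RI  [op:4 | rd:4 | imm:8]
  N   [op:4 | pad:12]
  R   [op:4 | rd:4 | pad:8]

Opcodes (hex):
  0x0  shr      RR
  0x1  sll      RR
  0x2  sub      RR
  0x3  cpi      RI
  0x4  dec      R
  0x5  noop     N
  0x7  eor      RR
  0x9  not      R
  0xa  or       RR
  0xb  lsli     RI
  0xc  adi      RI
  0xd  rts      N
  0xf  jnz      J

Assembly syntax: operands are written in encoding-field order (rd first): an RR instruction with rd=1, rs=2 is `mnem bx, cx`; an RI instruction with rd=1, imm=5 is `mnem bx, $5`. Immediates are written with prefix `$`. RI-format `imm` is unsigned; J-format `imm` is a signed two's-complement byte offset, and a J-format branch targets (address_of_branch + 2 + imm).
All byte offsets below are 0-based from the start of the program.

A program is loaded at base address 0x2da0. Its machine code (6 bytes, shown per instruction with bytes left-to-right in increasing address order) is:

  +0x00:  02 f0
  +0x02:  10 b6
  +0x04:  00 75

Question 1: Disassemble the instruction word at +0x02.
lsli bp, $16

off 0x02: read 10 b6 as little → 0xb610
  top 4b → 0xb → lsli [RI]
  rd@[11:8]=0x6 ⇒ bp
  imm@[7:0]=0x10 ⇒ $16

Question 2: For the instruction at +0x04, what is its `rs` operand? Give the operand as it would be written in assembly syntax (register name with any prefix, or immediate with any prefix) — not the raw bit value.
@+04  little-endian(00 75) = 0x7500
  top 4b → 0x7 → eor [RR]
  rd: (w>>8)&0xf=0x5 → di
  rs: (w>>4)&0xf=0x0 → ax

ax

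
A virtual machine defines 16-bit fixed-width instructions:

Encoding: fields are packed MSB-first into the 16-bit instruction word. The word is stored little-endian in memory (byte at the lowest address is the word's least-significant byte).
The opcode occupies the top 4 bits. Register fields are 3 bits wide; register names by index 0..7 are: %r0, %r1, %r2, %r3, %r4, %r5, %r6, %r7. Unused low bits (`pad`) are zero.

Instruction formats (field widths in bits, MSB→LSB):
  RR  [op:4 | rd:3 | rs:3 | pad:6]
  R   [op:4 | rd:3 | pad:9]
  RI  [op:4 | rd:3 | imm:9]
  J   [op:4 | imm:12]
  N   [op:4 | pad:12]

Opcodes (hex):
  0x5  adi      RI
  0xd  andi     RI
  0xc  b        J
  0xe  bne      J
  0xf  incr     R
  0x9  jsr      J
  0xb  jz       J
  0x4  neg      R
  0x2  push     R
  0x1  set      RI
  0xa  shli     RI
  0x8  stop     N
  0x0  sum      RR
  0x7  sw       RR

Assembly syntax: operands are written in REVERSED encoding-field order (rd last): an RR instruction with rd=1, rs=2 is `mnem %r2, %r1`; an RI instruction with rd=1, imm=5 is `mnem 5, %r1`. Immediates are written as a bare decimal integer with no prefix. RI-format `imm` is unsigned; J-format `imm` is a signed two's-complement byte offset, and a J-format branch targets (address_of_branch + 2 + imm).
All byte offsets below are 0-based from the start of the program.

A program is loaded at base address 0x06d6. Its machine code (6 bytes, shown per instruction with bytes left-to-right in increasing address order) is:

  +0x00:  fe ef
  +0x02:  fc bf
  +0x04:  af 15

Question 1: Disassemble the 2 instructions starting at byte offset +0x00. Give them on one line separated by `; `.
[00] fe ef → 0xeffe
  top 4b → 0xe → bne [J]
  imm: (w>>0)&0xfff=0xffe (s12→-2) → -2
[02] fc bf → 0xbffc
  top 4b → 0xb → jz [J]
  imm: (w>>0)&0xfff=0xffc (s12→-4) → -4

bne -2; jz -4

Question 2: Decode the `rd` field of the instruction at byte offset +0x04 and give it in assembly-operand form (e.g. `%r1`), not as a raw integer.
%r2

off 0x04: read af 15 as little → 0x15af
  op=0x15af>>12=0x1 ⇒ set (RI)
  [11:9] rd=2 = %r2
  [8:0] imm=431 = 431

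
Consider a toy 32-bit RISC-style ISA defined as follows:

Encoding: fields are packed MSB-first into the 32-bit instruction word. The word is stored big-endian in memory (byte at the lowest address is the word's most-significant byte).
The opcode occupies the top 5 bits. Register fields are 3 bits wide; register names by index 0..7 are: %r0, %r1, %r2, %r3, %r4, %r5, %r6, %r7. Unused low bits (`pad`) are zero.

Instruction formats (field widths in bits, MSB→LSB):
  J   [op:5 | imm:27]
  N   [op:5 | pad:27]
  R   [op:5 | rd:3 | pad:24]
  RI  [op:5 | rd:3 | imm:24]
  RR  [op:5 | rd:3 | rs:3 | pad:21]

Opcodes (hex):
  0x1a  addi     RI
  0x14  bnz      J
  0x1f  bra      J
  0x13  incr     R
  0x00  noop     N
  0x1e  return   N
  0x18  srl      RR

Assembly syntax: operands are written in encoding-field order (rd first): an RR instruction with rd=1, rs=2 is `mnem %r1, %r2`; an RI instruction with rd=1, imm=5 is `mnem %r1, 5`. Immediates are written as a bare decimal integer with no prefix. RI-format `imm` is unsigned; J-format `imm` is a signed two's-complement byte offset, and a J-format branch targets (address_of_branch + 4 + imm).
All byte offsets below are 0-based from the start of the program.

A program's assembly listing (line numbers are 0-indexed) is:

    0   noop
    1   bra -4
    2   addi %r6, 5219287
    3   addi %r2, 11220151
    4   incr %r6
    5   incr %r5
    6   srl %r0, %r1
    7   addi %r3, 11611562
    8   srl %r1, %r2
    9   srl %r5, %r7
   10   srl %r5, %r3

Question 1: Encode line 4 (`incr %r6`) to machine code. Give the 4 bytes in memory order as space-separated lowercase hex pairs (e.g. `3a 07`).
9e 00 00 00

4. incr fields op=0x13:5|rd=6:3|pad=0:24 → word 9e000000h → 9e 00 00 00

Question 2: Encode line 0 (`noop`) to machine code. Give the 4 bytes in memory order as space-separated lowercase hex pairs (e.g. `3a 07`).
00 00 00 00

line 0 (noop): pack op=0x0:5|pad=0:27 = 0x00000000; big→ 00 00 00 00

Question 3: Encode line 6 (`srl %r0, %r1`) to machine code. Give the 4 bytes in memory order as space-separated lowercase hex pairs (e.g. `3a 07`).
L6: srl op=0x18:5|rd=0:3|rs=1:3|pad=0:21 ⇒ 0xc0200000 ⇒ big c0 20 00 00

c0 20 00 00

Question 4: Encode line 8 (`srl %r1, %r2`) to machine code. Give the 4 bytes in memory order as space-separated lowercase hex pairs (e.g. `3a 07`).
c1 40 00 00

line 8 (srl): pack op=0x18:5|rd=1:3|rs=2:3|pad=0:21 = 0xc1400000; big→ c1 40 00 00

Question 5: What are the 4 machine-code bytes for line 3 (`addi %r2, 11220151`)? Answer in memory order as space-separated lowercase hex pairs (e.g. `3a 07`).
d2 ab 34 b7

L3: addi op=0x1a:5|rd=2:3|imm=11220151:24 ⇒ 0xd2ab34b7 ⇒ big d2 ab 34 b7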